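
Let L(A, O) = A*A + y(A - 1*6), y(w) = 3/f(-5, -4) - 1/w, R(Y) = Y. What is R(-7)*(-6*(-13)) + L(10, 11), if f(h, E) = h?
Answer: -8937/20 ≈ -446.85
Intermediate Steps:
y(w) = -3/5 - 1/w (y(w) = 3/(-5) - 1/w = 3*(-1/5) - 1/w = -3/5 - 1/w)
L(A, O) = -3/5 + A**2 - 1/(-6 + A) (L(A, O) = A*A + (-3/5 - 1/(A - 1*6)) = A**2 + (-3/5 - 1/(A - 6)) = A**2 + (-3/5 - 1/(-6 + A)) = -3/5 + A**2 - 1/(-6 + A))
R(-7)*(-6*(-13)) + L(10, 11) = -(-42)*(-13) + (-5 + (-6 + 10)*(-3 + 5*10**2))/(5*(-6 + 10)) = -7*78 + (1/5)*(-5 + 4*(-3 + 5*100))/4 = -546 + (1/5)*(1/4)*(-5 + 4*(-3 + 500)) = -546 + (1/5)*(1/4)*(-5 + 4*497) = -546 + (1/5)*(1/4)*(-5 + 1988) = -546 + (1/5)*(1/4)*1983 = -546 + 1983/20 = -8937/20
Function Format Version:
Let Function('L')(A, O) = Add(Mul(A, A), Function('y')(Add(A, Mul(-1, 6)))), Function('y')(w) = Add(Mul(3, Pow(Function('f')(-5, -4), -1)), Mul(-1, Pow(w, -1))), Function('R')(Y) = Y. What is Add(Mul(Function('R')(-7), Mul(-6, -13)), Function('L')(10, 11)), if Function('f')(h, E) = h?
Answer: Rational(-8937, 20) ≈ -446.85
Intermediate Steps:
Function('y')(w) = Add(Rational(-3, 5), Mul(-1, Pow(w, -1))) (Function('y')(w) = Add(Mul(3, Pow(-5, -1)), Mul(-1, Pow(w, -1))) = Add(Mul(3, Rational(-1, 5)), Mul(-1, Pow(w, -1))) = Add(Rational(-3, 5), Mul(-1, Pow(w, -1))))
Function('L')(A, O) = Add(Rational(-3, 5), Pow(A, 2), Mul(-1, Pow(Add(-6, A), -1))) (Function('L')(A, O) = Add(Mul(A, A), Add(Rational(-3, 5), Mul(-1, Pow(Add(A, Mul(-1, 6)), -1)))) = Add(Pow(A, 2), Add(Rational(-3, 5), Mul(-1, Pow(Add(A, -6), -1)))) = Add(Pow(A, 2), Add(Rational(-3, 5), Mul(-1, Pow(Add(-6, A), -1)))) = Add(Rational(-3, 5), Pow(A, 2), Mul(-1, Pow(Add(-6, A), -1))))
Add(Mul(Function('R')(-7), Mul(-6, -13)), Function('L')(10, 11)) = Add(Mul(-7, Mul(-6, -13)), Mul(Rational(1, 5), Pow(Add(-6, 10), -1), Add(-5, Mul(Add(-6, 10), Add(-3, Mul(5, Pow(10, 2))))))) = Add(Mul(-7, 78), Mul(Rational(1, 5), Pow(4, -1), Add(-5, Mul(4, Add(-3, Mul(5, 100)))))) = Add(-546, Mul(Rational(1, 5), Rational(1, 4), Add(-5, Mul(4, Add(-3, 500))))) = Add(-546, Mul(Rational(1, 5), Rational(1, 4), Add(-5, Mul(4, 497)))) = Add(-546, Mul(Rational(1, 5), Rational(1, 4), Add(-5, 1988))) = Add(-546, Mul(Rational(1, 5), Rational(1, 4), 1983)) = Add(-546, Rational(1983, 20)) = Rational(-8937, 20)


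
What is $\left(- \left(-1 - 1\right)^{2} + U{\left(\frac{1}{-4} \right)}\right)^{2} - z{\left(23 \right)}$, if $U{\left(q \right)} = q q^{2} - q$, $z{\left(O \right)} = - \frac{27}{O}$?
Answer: $\frac{1446455}{94208} \approx 15.354$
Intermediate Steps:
$U{\left(q \right)} = q^{3} - q$
$\left(- \left(-1 - 1\right)^{2} + U{\left(\frac{1}{-4} \right)}\right)^{2} - z{\left(23 \right)} = \left(- \left(-1 - 1\right)^{2} + \left(\left(\frac{1}{-4}\right)^{3} - \frac{1}{-4}\right)\right)^{2} - - \frac{27}{23} = \left(- \left(-2\right)^{2} + \left(\left(- \frac{1}{4}\right)^{3} - - \frac{1}{4}\right)\right)^{2} - \left(-27\right) \frac{1}{23} = \left(\left(-1\right) 4 + \left(- \frac{1}{64} + \frac{1}{4}\right)\right)^{2} - - \frac{27}{23} = \left(-4 + \frac{15}{64}\right)^{2} + \frac{27}{23} = \left(- \frac{241}{64}\right)^{2} + \frac{27}{23} = \frac{58081}{4096} + \frac{27}{23} = \frac{1446455}{94208}$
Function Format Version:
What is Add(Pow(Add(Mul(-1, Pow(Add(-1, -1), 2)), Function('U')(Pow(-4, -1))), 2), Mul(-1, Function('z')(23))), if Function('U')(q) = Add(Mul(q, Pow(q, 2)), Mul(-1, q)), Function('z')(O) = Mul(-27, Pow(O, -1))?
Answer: Rational(1446455, 94208) ≈ 15.354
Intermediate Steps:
Function('U')(q) = Add(Pow(q, 3), Mul(-1, q))
Add(Pow(Add(Mul(-1, Pow(Add(-1, -1), 2)), Function('U')(Pow(-4, -1))), 2), Mul(-1, Function('z')(23))) = Add(Pow(Add(Mul(-1, Pow(Add(-1, -1), 2)), Add(Pow(Pow(-4, -1), 3), Mul(-1, Pow(-4, -1)))), 2), Mul(-1, Mul(-27, Pow(23, -1)))) = Add(Pow(Add(Mul(-1, Pow(-2, 2)), Add(Pow(Rational(-1, 4), 3), Mul(-1, Rational(-1, 4)))), 2), Mul(-1, Mul(-27, Rational(1, 23)))) = Add(Pow(Add(Mul(-1, 4), Add(Rational(-1, 64), Rational(1, 4))), 2), Mul(-1, Rational(-27, 23))) = Add(Pow(Add(-4, Rational(15, 64)), 2), Rational(27, 23)) = Add(Pow(Rational(-241, 64), 2), Rational(27, 23)) = Add(Rational(58081, 4096), Rational(27, 23)) = Rational(1446455, 94208)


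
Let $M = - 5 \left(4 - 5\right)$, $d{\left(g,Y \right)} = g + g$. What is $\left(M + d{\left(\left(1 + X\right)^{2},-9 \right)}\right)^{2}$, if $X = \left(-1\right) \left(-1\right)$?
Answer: $169$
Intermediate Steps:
$X = 1$
$d{\left(g,Y \right)} = 2 g$
$M = 5$ ($M = \left(-5\right) \left(-1\right) = 5$)
$\left(M + d{\left(\left(1 + X\right)^{2},-9 \right)}\right)^{2} = \left(5 + 2 \left(1 + 1\right)^{2}\right)^{2} = \left(5 + 2 \cdot 2^{2}\right)^{2} = \left(5 + 2 \cdot 4\right)^{2} = \left(5 + 8\right)^{2} = 13^{2} = 169$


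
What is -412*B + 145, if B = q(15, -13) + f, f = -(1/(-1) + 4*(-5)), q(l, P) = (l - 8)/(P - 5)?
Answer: -75121/9 ≈ -8346.8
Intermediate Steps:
q(l, P) = (-8 + l)/(-5 + P)
f = 21 (f = -(1*(-1) - 20) = -(-1 - 20) = -1*(-21) = 21)
B = 371/18 (B = (-8 + 15)/(-5 - 13) + 21 = 7/(-18) + 21 = -1/18*7 + 21 = -7/18 + 21 = 371/18 ≈ 20.611)
-412*B + 145 = -412*371/18 + 145 = -76426/9 + 145 = -75121/9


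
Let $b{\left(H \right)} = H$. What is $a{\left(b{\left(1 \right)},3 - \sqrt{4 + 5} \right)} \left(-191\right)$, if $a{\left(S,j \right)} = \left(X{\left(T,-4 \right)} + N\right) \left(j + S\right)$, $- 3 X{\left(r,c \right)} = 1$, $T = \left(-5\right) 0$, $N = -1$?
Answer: $\frac{764}{3} \approx 254.67$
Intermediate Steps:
$T = 0$
$X{\left(r,c \right)} = - \frac{1}{3}$ ($X{\left(r,c \right)} = \left(- \frac{1}{3}\right) 1 = - \frac{1}{3}$)
$a{\left(S,j \right)} = - \frac{4 S}{3} - \frac{4 j}{3}$ ($a{\left(S,j \right)} = \left(- \frac{1}{3} - 1\right) \left(j + S\right) = - \frac{4 \left(S + j\right)}{3} = - \frac{4 S}{3} - \frac{4 j}{3}$)
$a{\left(b{\left(1 \right)},3 - \sqrt{4 + 5} \right)} \left(-191\right) = \left(\left(- \frac{4}{3}\right) 1 - \frac{4 \left(3 - \sqrt{4 + 5}\right)}{3}\right) \left(-191\right) = \left(- \frac{4}{3} - \frac{4 \left(3 - \sqrt{9}\right)}{3}\right) \left(-191\right) = \left(- \frac{4}{3} - \frac{4 \left(3 - 3\right)}{3}\right) \left(-191\right) = \left(- \frac{4}{3} - 0\right) \left(-191\right) = \left(- \frac{4}{3} + 0\right) \left(-191\right) = \left(- \frac{4}{3}\right) \left(-191\right) = \frac{764}{3}$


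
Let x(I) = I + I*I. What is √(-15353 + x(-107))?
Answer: I*√4011 ≈ 63.332*I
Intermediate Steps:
x(I) = I + I²
√(-15353 + x(-107)) = √(-15353 - 107*(1 - 107)) = √(-15353 - 107*(-106)) = √(-15353 + 11342) = √(-4011) = I*√4011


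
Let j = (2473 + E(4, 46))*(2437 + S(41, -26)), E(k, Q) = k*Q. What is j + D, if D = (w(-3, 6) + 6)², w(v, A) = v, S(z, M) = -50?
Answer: 6342268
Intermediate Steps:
E(k, Q) = Q*k
j = 6342259 (j = (2473 + 46*4)*(2437 - 50) = (2473 + 184)*2387 = 2657*2387 = 6342259)
D = 9 (D = (-3 + 6)² = 3² = 9)
j + D = 6342259 + 9 = 6342268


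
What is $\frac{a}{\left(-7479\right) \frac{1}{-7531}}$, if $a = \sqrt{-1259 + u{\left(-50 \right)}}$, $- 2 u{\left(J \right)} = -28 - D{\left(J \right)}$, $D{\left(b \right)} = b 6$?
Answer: $\frac{7531 i \sqrt{155}}{2493} \approx 37.609 i$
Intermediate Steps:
$D{\left(b \right)} = 6 b$
$u{\left(J \right)} = 14 + 3 J$ ($u{\left(J \right)} = - \frac{-28 - 6 J}{2} = 14 + 3 J$)
$a = 3 i \sqrt{155}$ ($a = \sqrt{-1259 + \left(14 + 3 \left(-50\right)\right)} = \sqrt{-1259 + \left(14 - 150\right)} = \sqrt{-1259 - 136} = \sqrt{-1395} = 3 i \sqrt{155} \approx 37.35 i$)
$\frac{a}{\left(-7479\right) \frac{1}{-7531}} = \frac{3 i \sqrt{155}}{\left(-7479\right) \frac{1}{-7531}} = \frac{3 i \sqrt{155}}{\left(-7479\right) \left(- \frac{1}{7531}\right)} = \frac{3 i \sqrt{155}}{\frac{7479}{7531}} = 3 i \sqrt{155} \cdot \frac{7531}{7479} = \frac{7531 i \sqrt{155}}{2493}$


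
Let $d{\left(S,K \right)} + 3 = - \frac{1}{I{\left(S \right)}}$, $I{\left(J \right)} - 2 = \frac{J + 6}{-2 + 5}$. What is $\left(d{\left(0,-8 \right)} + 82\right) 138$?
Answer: $\frac{21735}{2} \approx 10868.0$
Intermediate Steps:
$I{\left(J \right)} = 4 + \frac{J}{3}$ ($I{\left(J \right)} = 2 + \frac{J + 6}{-2 + 5} = 2 + \frac{6 + J}{3} = 2 + \left(6 + J\right) \frac{1}{3} = 2 + \left(2 + \frac{J}{3}\right) = 4 + \frac{J}{3}$)
$d{\left(S,K \right)} = -3 - \frac{1}{4 + \frac{S}{3}}$
$\left(d{\left(0,-8 \right)} + 82\right) 138 = \left(\frac{3 \left(-13 - 0\right)}{12 + 0} + 82\right) 138 = \left(\frac{3 \left(-13 + 0\right)}{12} + 82\right) 138 = \left(3 \cdot \frac{1}{12} \left(-13\right) + 82\right) 138 = \left(- \frac{13}{4} + 82\right) 138 = \frac{315}{4} \cdot 138 = \frac{21735}{2}$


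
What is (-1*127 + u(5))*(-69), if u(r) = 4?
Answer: 8487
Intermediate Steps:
(-1*127 + u(5))*(-69) = (-1*127 + 4)*(-69) = (-127 + 4)*(-69) = -123*(-69) = 8487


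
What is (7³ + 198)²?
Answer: 292681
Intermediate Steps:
(7³ + 198)² = (343 + 198)² = 541² = 292681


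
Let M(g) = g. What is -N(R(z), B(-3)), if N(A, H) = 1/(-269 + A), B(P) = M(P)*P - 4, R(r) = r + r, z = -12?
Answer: 1/293 ≈ 0.0034130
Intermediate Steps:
R(r) = 2*r
B(P) = -4 + P**2 (B(P) = P*P - 4 = P**2 - 4 = -4 + P**2)
-N(R(z), B(-3)) = -1/(-269 + 2*(-12)) = -1/(-269 - 24) = -1/(-293) = -1*(-1/293) = 1/293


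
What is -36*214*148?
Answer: -1140192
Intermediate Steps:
-36*214*148 = -7704*148 = -1140192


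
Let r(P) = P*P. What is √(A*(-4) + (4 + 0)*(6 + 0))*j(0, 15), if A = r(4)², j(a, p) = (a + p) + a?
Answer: 150*I*√10 ≈ 474.34*I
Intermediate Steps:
r(P) = P²
j(a, p) = p + 2*a
A = 256 (A = (4²)² = 16² = 256)
√(A*(-4) + (4 + 0)*(6 + 0))*j(0, 15) = √(256*(-4) + (4 + 0)*(6 + 0))*(15 + 2*0) = √(-1024 + 4*6)*(15 + 0) = √(-1024 + 24)*15 = √(-1000)*15 = (10*I*√10)*15 = 150*I*√10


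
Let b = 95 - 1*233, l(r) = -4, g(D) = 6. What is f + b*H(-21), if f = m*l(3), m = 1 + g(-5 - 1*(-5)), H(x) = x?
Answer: 2870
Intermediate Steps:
b = -138 (b = 95 - 233 = -138)
m = 7 (m = 1 + 6 = 7)
f = -28 (f = 7*(-4) = -28)
f + b*H(-21) = -28 - 138*(-21) = -28 + 2898 = 2870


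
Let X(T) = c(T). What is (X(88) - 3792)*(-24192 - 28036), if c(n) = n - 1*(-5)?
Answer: 193191372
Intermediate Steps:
c(n) = 5 + n (c(n) = n + 5 = 5 + n)
X(T) = 5 + T
(X(88) - 3792)*(-24192 - 28036) = ((5 + 88) - 3792)*(-24192 - 28036) = (93 - 3792)*(-52228) = -3699*(-52228) = 193191372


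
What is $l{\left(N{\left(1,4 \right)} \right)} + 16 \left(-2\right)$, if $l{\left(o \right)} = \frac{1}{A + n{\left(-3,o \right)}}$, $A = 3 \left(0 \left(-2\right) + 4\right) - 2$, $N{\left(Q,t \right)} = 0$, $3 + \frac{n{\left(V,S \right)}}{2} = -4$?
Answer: $- \frac{129}{4} \approx -32.25$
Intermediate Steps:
$n{\left(V,S \right)} = -14$ ($n{\left(V,S \right)} = -6 + 2 \left(-4\right) = -6 - 8 = -14$)
$A = 10$ ($A = 3 \left(0 + 4\right) - 2 = 3 \cdot 4 - 2 = 12 - 2 = 10$)
$l{\left(o \right)} = - \frac{1}{4}$ ($l{\left(o \right)} = \frac{1}{10 - 14} = \frac{1}{-4} = - \frac{1}{4}$)
$l{\left(N{\left(1,4 \right)} \right)} + 16 \left(-2\right) = - \frac{1}{4} + 16 \left(-2\right) = - \frac{1}{4} - 32 = - \frac{129}{4}$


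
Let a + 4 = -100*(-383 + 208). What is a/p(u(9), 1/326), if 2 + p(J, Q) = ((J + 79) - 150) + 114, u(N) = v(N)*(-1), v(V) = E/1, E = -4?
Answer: 1944/5 ≈ 388.80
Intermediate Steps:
v(V) = -4 (v(V) = -4/1 = -4*1 = -4)
u(N) = 4 (u(N) = -4*(-1) = 4)
p(J, Q) = 41 + J (p(J, Q) = -2 + (((J + 79) - 150) + 114) = -2 + (((79 + J) - 150) + 114) = -2 + ((-71 + J) + 114) = -2 + (43 + J) = 41 + J)
a = 17496 (a = -4 - 100*(-383 + 208) = -4 - 100*(-175) = -4 + 17500 = 17496)
a/p(u(9), 1/326) = 17496/(41 + 4) = 17496/45 = 17496*(1/45) = 1944/5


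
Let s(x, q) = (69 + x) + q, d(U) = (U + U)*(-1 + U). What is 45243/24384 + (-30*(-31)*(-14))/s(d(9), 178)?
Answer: -99929889/3178048 ≈ -31.444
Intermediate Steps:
d(U) = 2*U*(-1 + U) (d(U) = (2*U)*(-1 + U) = 2*U*(-1 + U))
s(x, q) = 69 + q + x
45243/24384 + (-30*(-31)*(-14))/s(d(9), 178) = 45243/24384 + (-30*(-31)*(-14))/(69 + 178 + 2*9*(-1 + 9)) = 45243*(1/24384) + (930*(-14))/(69 + 178 + 2*9*8) = 15081/8128 - 13020/(69 + 178 + 144) = 15081/8128 - 13020/391 = -99929889/3178048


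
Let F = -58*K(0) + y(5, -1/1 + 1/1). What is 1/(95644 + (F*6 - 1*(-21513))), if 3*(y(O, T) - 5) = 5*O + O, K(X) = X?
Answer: 1/117247 ≈ 8.5290e-6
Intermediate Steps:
y(O, T) = 5 + 2*O (y(O, T) = 5 + (5*O + O)/3 = 5 + (6*O)/3 = 5 + 2*O)
F = 15 (F = -58*0 + (5 + 2*5) = 0 + (5 + 10) = 0 + 15 = 15)
1/(95644 + (F*6 - 1*(-21513))) = 1/(95644 + (15*6 - 1*(-21513))) = 1/(95644 + (90 + 21513)) = 1/(95644 + 21603) = 1/117247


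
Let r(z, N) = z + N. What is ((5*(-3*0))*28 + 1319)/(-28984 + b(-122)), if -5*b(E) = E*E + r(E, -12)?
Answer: -1319/31934 ≈ -0.041304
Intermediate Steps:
r(z, N) = N + z
b(E) = 12/5 - E/5 - E**2/5 (b(E) = -(E*E + (-12 + E))/5 = -(E**2 + (-12 + E))/5 = -(-12 + E + E**2)/5 = 12/5 - E/5 - E**2/5)
((5*(-3*0))*28 + 1319)/(-28984 + b(-122)) = ((5*(-3*0))*28 + 1319)/(-28984 + (12/5 - 1/5*(-122) - 1/5*(-122)**2)) = ((5*0)*28 + 1319)/(-28984 + (12/5 + 122/5 - 1/5*14884)) = (0*28 + 1319)/(-28984 + (12/5 + 122/5 - 14884/5)) = (0 + 1319)/(-28984 - 2950) = 1319/(-31934) = 1319*(-1/31934) = -1319/31934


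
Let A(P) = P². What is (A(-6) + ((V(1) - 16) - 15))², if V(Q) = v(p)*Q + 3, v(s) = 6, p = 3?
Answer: 196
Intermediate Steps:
V(Q) = 3 + 6*Q (V(Q) = 6*Q + 3 = 3 + 6*Q)
(A(-6) + ((V(1) - 16) - 15))² = ((-6)² + (((3 + 6*1) - 16) - 15))² = (36 + (((3 + 6) - 16) - 15))² = (36 + ((9 - 16) - 15))² = (36 + (-7 - 15))² = (36 - 22)² = 14² = 196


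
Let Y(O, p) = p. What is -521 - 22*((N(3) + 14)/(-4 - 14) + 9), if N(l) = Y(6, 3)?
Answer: -6284/9 ≈ -698.22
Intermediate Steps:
N(l) = 3
-521 - 22*((N(3) + 14)/(-4 - 14) + 9) = -521 - 22*((3 + 14)/(-4 - 14) + 9) = -521 - 22*(17/(-18) + 9) = -521 - 22*(17*(-1/18) + 9) = -521 - 22*(-17/18 + 9) = -521 - 22*145/18 = -521 - 1595/9 = -6284/9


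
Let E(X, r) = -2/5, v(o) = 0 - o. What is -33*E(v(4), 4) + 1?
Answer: 71/5 ≈ 14.200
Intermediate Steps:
v(o) = -o
E(X, r) = -⅖ (E(X, r) = -2*⅕ = -⅖)
-33*E(v(4), 4) + 1 = -33*(-⅖) + 1 = 66/5 + 1 = 71/5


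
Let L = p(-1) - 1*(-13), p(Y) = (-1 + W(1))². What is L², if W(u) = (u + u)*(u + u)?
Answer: 484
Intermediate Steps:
W(u) = 4*u² (W(u) = (2*u)*(2*u) = 4*u²)
p(Y) = 9 (p(Y) = (-1 + 4*1²)² = (-1 + 4*1)² = (-1 + 4)² = 3² = 9)
L = 22 (L = 9 - 1*(-13) = 9 + 13 = 22)
L² = 22² = 484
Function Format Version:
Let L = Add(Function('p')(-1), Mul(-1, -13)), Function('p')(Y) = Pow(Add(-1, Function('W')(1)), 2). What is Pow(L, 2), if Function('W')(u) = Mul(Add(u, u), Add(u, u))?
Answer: 484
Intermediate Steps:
Function('W')(u) = Mul(4, Pow(u, 2)) (Function('W')(u) = Mul(Mul(2, u), Mul(2, u)) = Mul(4, Pow(u, 2)))
Function('p')(Y) = 9 (Function('p')(Y) = Pow(Add(-1, Mul(4, Pow(1, 2))), 2) = Pow(Add(-1, Mul(4, 1)), 2) = Pow(Add(-1, 4), 2) = Pow(3, 2) = 9)
L = 22 (L = Add(9, Mul(-1, -13)) = Add(9, 13) = 22)
Pow(L, 2) = Pow(22, 2) = 484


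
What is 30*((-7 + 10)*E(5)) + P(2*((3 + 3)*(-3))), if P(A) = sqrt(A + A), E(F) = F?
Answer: 450 + 6*I*sqrt(2) ≈ 450.0 + 8.4853*I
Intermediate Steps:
P(A) = sqrt(2)*sqrt(A) (P(A) = sqrt(2*A) = sqrt(2)*sqrt(A))
30*((-7 + 10)*E(5)) + P(2*((3 + 3)*(-3))) = 30*((-7 + 10)*5) + sqrt(2)*sqrt(2*((3 + 3)*(-3))) = 30*(3*5) + sqrt(2)*sqrt(2*(6*(-3))) = 30*15 + sqrt(2)*sqrt(2*(-18)) = 450 + sqrt(2)*sqrt(-36) = 450 + sqrt(2)*(6*I) = 450 + 6*I*sqrt(2)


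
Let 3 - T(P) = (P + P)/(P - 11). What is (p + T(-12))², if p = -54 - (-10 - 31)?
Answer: 64516/529 ≈ 121.96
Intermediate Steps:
T(P) = 3 - 2*P/(-11 + P) (T(P) = 3 - (P + P)/(P - 11) = 3 - 2*P/(-11 + P))
p = -13 (p = -54 - 1*(-41) = -54 + 41 = -13)
(p + T(-12))² = (-13 + (-33 - 12)/(-11 - 12))² = (-13 - 45/(-23))² = (-13 - 1/23*(-45))² = (-13 + 45/23)² = (-254/23)² = 64516/529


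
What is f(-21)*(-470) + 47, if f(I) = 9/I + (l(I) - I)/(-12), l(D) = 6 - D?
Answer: 14899/7 ≈ 2128.4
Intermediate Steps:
f(I) = -½ + 9/I + I/6 (f(I) = 9/I + ((6 - I) - I)/(-12) = 9/I + (6 - 2*I)*(-1/12) = 9/I + (-½ + I/6) = -½ + 9/I + I/6)
f(-21)*(-470) + 47 = ((⅙)*(54 - 21*(-3 - 21))/(-21))*(-470) + 47 = ((⅙)*(-1/21)*(54 - 21*(-24)))*(-470) + 47 = ((⅙)*(-1/21)*(54 + 504))*(-470) + 47 = ((⅙)*(-1/21)*558)*(-470) + 47 = -31/7*(-470) + 47 = 14570/7 + 47 = 14899/7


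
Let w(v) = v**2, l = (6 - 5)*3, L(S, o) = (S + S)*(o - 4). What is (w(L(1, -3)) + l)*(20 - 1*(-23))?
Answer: 8557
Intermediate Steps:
L(S, o) = 2*S*(-4 + o) (L(S, o) = (2*S)*(-4 + o) = 2*S*(-4 + o))
l = 3 (l = 1*3 = 3)
(w(L(1, -3)) + l)*(20 - 1*(-23)) = ((2*1*(-4 - 3))**2 + 3)*(20 - 1*(-23)) = ((2*1*(-7))**2 + 3)*(20 + 23) = ((-14)**2 + 3)*43 = (196 + 3)*43 = 199*43 = 8557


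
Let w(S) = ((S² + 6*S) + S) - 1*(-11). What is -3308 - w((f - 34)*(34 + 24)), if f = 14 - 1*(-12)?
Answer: -215367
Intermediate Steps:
f = 26 (f = 14 + 12 = 26)
w(S) = 11 + S² + 7*S (w(S) = (S² + 7*S) + 11 = 11 + S² + 7*S)
-3308 - w((f - 34)*(34 + 24)) = -3308 - (11 + ((26 - 34)*(34 + 24))² + 7*((26 - 34)*(34 + 24))) = -3308 - (11 + (-8*58)² + 7*(-8*58)) = -3308 - (11 + (-464)² + 7*(-464)) = -3308 - (11 + 215296 - 3248) = -3308 - 1*212059 = -3308 - 212059 = -215367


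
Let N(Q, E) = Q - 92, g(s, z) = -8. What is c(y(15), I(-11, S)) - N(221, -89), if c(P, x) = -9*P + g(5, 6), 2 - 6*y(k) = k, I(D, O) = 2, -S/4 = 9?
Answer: -235/2 ≈ -117.50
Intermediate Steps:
S = -36 (S = -4*9 = -36)
N(Q, E) = -92 + Q
y(k) = ⅓ - k/6
c(P, x) = -8 - 9*P (c(P, x) = -9*P - 8 = -8 - 9*P)
c(y(15), I(-11, S)) - N(221, -89) = (-8 - 9*(⅓ - ⅙*15)) - (-92 + 221) = (-8 - 9*(⅓ - 5/2)) - 1*129 = (-8 - 9*(-13/6)) - 129 = (-8 + 39/2) - 129 = 23/2 - 129 = -235/2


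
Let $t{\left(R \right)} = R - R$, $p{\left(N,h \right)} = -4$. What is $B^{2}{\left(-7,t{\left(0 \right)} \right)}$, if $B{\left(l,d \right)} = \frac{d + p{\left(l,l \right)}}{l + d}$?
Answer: $\frac{16}{49} \approx 0.32653$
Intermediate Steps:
$t{\left(R \right)} = 0$
$B{\left(l,d \right)} = \frac{-4 + d}{d + l}$ ($B{\left(l,d \right)} = \frac{d - 4}{l + d} = \frac{-4 + d}{d + l}$)
$B^{2}{\left(-7,t{\left(0 \right)} \right)} = \left(\frac{-4 + 0}{0 - 7}\right)^{2} = \left(\frac{1}{-7} \left(-4\right)\right)^{2} = \left(\left(- \frac{1}{7}\right) \left(-4\right)\right)^{2} = \left(\frac{4}{7}\right)^{2} = \frac{16}{49}$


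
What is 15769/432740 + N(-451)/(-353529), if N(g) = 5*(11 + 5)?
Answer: 503652691/13907830860 ≈ 0.036214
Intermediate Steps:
N(g) = 80 (N(g) = 5*16 = 80)
15769/432740 + N(-451)/(-353529) = 15769/432740 + 80/(-353529) = 15769*(1/432740) + 80*(-1/353529) = 15769/432740 - 80/353529 = 503652691/13907830860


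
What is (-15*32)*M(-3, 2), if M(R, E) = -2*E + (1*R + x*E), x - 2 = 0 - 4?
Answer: 5280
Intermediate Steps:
x = -2 (x = 2 + (0 - 4) = 2 - 4 = -2)
M(R, E) = R - 4*E (M(R, E) = -2*E + (1*R - 2*E) = -2*E + (R - 2*E) = R - 4*E)
(-15*32)*M(-3, 2) = (-15*32)*(-3 - 4*2) = -480*(-3 - 8) = -480*(-11) = 5280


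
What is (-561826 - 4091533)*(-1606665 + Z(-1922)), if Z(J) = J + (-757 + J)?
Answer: 7497799142494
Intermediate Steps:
Z(J) = -757 + 2*J
(-561826 - 4091533)*(-1606665 + Z(-1922)) = (-561826 - 4091533)*(-1606665 + (-757 + 2*(-1922))) = -4653359*(-1606665 + (-757 - 3844)) = -4653359*(-1606665 - 4601) = -4653359*(-1611266) = 7497799142494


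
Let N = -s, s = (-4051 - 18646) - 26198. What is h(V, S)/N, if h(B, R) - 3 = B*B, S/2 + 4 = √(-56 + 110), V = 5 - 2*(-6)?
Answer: 292/48895 ≈ 0.0059720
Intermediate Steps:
s = -48895 (s = -22697 - 26198 = -48895)
V = 17 (V = 5 + 12 = 17)
S = -8 + 6*√6 (S = -8 + 2*√(-56 + 110) = -8 + 2*√54 = -8 + 2*(3*√6) = -8 + 6*√6 ≈ 6.6969)
h(B, R) = 3 + B² (h(B, R) = 3 + B*B = 3 + B²)
N = 48895 (N = -1*(-48895) = 48895)
h(V, S)/N = (3 + 17²)/48895 = (3 + 289)*(1/48895) = 292*(1/48895) = 292/48895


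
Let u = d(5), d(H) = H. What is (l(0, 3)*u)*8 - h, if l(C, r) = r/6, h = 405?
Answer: -385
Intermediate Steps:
u = 5
l(C, r) = r/6 (l(C, r) = r*(1/6) = r/6)
(l(0, 3)*u)*8 - h = (((1/6)*3)*5)*8 - 1*405 = ((1/2)*5)*8 - 405 = (5/2)*8 - 405 = 20 - 405 = -385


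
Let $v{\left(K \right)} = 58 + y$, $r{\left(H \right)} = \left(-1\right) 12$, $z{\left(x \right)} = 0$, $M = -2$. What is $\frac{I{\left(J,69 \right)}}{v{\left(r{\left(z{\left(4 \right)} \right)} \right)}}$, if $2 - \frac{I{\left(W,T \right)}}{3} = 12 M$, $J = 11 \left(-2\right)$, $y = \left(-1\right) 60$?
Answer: $-39$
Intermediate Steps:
$y = -60$
$r{\left(H \right)} = -12$
$J = -22$
$I{\left(W,T \right)} = 78$ ($I{\left(W,T \right)} = 6 - 3 \cdot 12 \left(-2\right) = 6 - -72 = 6 + 72 = 78$)
$v{\left(K \right)} = -2$ ($v{\left(K \right)} = 58 - 60 = -2$)
$\frac{I{\left(J,69 \right)}}{v{\left(r{\left(z{\left(4 \right)} \right)} \right)}} = \frac{78}{-2} = 78 \left(- \frac{1}{2}\right) = -39$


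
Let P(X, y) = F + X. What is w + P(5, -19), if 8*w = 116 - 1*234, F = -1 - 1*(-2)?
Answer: -35/4 ≈ -8.7500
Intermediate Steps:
F = 1 (F = -1 + 2 = 1)
P(X, y) = 1 + X
w = -59/4 (w = (116 - 1*234)/8 = (116 - 234)/8 = (1/8)*(-118) = -59/4 ≈ -14.750)
w + P(5, -19) = -59/4 + (1 + 5) = -59/4 + 6 = -35/4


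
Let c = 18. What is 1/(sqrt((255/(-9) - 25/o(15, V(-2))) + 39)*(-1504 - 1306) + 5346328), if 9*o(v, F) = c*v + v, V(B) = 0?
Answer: 76185174/407309817564997 + 1405*sqrt(32091)/814619635129994 ≈ 1.8735e-7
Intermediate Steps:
o(v, F) = 19*v/9 (o(v, F) = (18*v + v)/9 = (19*v)/9 = 19*v/9)
1/(sqrt((255/(-9) - 25/o(15, V(-2))) + 39)*(-1504 - 1306) + 5346328) = 1/(sqrt((255/(-9) - 25/((19/9)*15)) + 39)*(-1504 - 1306) + 5346328) = 1/(sqrt((255*(-1/9) - 25/95/3) + 39)*(-2810) + 5346328) = 1/(sqrt((-85/3 - 25*3/95) + 39)*(-2810) + 5346328) = 1/(sqrt((-85/3 - 15/19) + 39)*(-2810) + 5346328) = 1/(sqrt(-1660/57 + 39)*(-2810) + 5346328) = 1/(sqrt(563/57)*(-2810) + 5346328) = 1/((sqrt(32091)/57)*(-2810) + 5346328) = 1/(-2810*sqrt(32091)/57 + 5346328) = 1/(5346328 - 2810*sqrt(32091)/57)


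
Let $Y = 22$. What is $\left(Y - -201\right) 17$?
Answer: $3791$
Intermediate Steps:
$\left(Y - -201\right) 17 = \left(22 - -201\right) 17 = \left(22 + 201\right) 17 = 223 \cdot 17 = 3791$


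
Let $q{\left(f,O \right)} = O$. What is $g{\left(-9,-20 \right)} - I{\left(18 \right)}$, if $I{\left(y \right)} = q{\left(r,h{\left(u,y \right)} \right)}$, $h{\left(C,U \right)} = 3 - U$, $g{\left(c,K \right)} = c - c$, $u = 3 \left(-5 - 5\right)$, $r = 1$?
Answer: $15$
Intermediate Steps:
$u = -30$ ($u = 3 \left(-10\right) = -30$)
$g{\left(c,K \right)} = 0$
$I{\left(y \right)} = 3 - y$
$g{\left(-9,-20 \right)} - I{\left(18 \right)} = 0 - \left(3 - 18\right) = 0 - -15 = 0 + 15 = 15$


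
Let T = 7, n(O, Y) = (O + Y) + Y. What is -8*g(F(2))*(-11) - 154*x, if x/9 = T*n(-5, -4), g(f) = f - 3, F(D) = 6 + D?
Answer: 126566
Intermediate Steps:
n(O, Y) = O + 2*Y
g(f) = -3 + f
x = -819 (x = 9*(7*(-5 + 2*(-4))) = 9*(7*(-5 - 8)) = 9*(7*(-13)) = 9*(-91) = -819)
-8*g(F(2))*(-11) - 154*x = -8*(-3 + (6 + 2))*(-11) - 154*(-819) = -8*(-3 + 8)*(-11) + 126126 = -8*5*(-11) + 126126 = -40*(-11) + 126126 = 440 + 126126 = 126566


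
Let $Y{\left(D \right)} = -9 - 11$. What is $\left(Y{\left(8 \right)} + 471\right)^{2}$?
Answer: $203401$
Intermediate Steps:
$Y{\left(D \right)} = -20$ ($Y{\left(D \right)} = -9 - 11 = -20$)
$\left(Y{\left(8 \right)} + 471\right)^{2} = \left(-20 + 471\right)^{2} = 451^{2} = 203401$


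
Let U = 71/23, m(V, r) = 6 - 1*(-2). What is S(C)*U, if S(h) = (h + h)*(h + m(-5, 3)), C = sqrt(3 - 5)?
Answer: -284/23 + 1136*I*sqrt(2)/23 ≈ -12.348 + 69.85*I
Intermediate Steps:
m(V, r) = 8 (m(V, r) = 6 + 2 = 8)
C = I*sqrt(2) (C = sqrt(-2) = I*sqrt(2) ≈ 1.4142*I)
U = 71/23 (U = 71*(1/23) = 71/23 ≈ 3.0870)
S(h) = 2*h*(8 + h) (S(h) = (h + h)*(h + 8) = (2*h)*(8 + h) = 2*h*(8 + h))
S(C)*U = (2*(I*sqrt(2))*(8 + I*sqrt(2)))*(71/23) = (2*I*sqrt(2)*(8 + I*sqrt(2)))*(71/23) = 142*I*sqrt(2)*(8 + I*sqrt(2))/23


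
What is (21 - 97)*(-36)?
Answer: 2736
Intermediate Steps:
(21 - 97)*(-36) = -76*(-36) = 2736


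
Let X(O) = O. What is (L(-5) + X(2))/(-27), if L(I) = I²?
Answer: -1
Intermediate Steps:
(L(-5) + X(2))/(-27) = ((-5)² + 2)/(-27) = (25 + 2)*(-1/27) = 27*(-1/27) = -1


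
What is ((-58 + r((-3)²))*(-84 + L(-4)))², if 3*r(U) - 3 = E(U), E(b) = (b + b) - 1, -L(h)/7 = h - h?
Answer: 18593344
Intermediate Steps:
L(h) = 0 (L(h) = -7*(h - h) = -7*0 = 0)
E(b) = -1 + 2*b (E(b) = 2*b - 1 = -1 + 2*b)
r(U) = ⅔ + 2*U/3 (r(U) = 1 + (-1 + 2*U)/3 = 1 + (-⅓ + 2*U/3) = ⅔ + 2*U/3)
((-58 + r((-3)²))*(-84 + L(-4)))² = ((-58 + (⅔ + (⅔)*(-3)²))*(-84 + 0))² = ((-58 + (⅔ + (⅔)*9))*(-84))² = ((-58 + (⅔ + 6))*(-84))² = ((-58 + 20/3)*(-84))² = (-154/3*(-84))² = 4312² = 18593344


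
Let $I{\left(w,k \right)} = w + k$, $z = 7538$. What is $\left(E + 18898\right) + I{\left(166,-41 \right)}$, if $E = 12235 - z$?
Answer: $23720$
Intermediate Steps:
$I{\left(w,k \right)} = k + w$
$E = 4697$ ($E = 12235 - 7538 = 4697$)
$\left(E + 18898\right) + I{\left(166,-41 \right)} = \left(4697 + 18898\right) + \left(-41 + 166\right) = 23595 + 125 = 23720$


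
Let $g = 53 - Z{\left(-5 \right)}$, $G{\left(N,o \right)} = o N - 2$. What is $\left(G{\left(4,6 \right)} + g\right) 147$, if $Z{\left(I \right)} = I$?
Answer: $11760$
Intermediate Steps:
$G{\left(N,o \right)} = -2 + N o$ ($G{\left(N,o \right)} = N o - 2 = -2 + N o$)
$g = 58$ ($g = 53 - -5 = 53 + 5 = 58$)
$\left(G{\left(4,6 \right)} + g\right) 147 = \left(\left(-2 + 4 \cdot 6\right) + 58\right) 147 = \left(\left(-2 + 24\right) + 58\right) 147 = \left(22 + 58\right) 147 = 80 \cdot 147 = 11760$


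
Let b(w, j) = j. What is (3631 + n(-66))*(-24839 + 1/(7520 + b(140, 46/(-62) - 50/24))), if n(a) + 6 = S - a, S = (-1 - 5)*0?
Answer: -256375036642309/2796389 ≈ -9.1681e+7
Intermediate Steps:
S = 0 (S = -6*0 = 0)
n(a) = -6 - a (n(a) = -6 + (0 - a) = -6 - a)
(3631 + n(-66))*(-24839 + 1/(7520 + b(140, 46/(-62) - 50/24))) = (3631 + (-6 - 1*(-66)))*(-24839 + 1/(7520 + (46/(-62) - 50/24))) = (3631 + (-6 + 66))*(-24839 + 1/(7520 + (46*(-1/62) - 50*1/24))) = (3631 + 60)*(-24839 + 1/(7520 + (-23/31 - 25/12))) = 3691*(-24839 + 1/(7520 - 1051/372)) = 3691*(-24839 + 1/(2796389/372)) = 3691*(-24839 + 372/2796389) = 3691*(-69459505999/2796389) = -256375036642309/2796389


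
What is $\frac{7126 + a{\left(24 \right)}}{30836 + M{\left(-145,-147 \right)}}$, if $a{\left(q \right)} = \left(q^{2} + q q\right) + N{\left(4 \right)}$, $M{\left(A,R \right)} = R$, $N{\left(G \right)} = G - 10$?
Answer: $\frac{8272}{30689} \approx 0.26954$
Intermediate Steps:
$N{\left(G \right)} = -10 + G$
$a{\left(q \right)} = -6 + 2 q^{2}$ ($a{\left(q \right)} = \left(q^{2} + q q\right) + \left(-10 + 4\right) = \left(q^{2} + q^{2}\right) - 6 = 2 q^{2} - 6 = -6 + 2 q^{2}$)
$\frac{7126 + a{\left(24 \right)}}{30836 + M{\left(-145,-147 \right)}} = \frac{7126 - \left(6 - 2 \cdot 24^{2}\right)}{30836 - 147} = \frac{7126 + \left(-6 + 2 \cdot 576\right)}{30689} = \left(7126 + \left(-6 + 1152\right)\right) \frac{1}{30689} = \left(7126 + 1146\right) \frac{1}{30689} = 8272 \cdot \frac{1}{30689} = \frac{8272}{30689}$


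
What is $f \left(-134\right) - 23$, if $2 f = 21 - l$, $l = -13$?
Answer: $-2301$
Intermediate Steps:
$f = 17$ ($f = \frac{21 - -13}{2} = \frac{21 + 13}{2} = \frac{1}{2} \cdot 34 = 17$)
$f \left(-134\right) - 23 = 17 \left(-134\right) - 23 = -2278 - 23 = -2301$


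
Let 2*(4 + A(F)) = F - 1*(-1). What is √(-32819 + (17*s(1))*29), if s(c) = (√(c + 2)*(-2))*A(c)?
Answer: √(-32819 + 2958*√3) ≈ 166.42*I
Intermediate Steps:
A(F) = -7/2 + F/2 (A(F) = -4 + (F - 1*(-1))/2 = -4 + (F + 1)/2 = -4 + (1 + F)/2 = -4 + (½ + F/2) = -7/2 + F/2)
s(c) = -2*√(2 + c)*(-7/2 + c/2) (s(c) = (√(c + 2)*(-2))*(-7/2 + c/2) = (√(2 + c)*(-2))*(-7/2 + c/2) = (-2*√(2 + c))*(-7/2 + c/2) = -2*√(2 + c)*(-7/2 + c/2))
√(-32819 + (17*s(1))*29) = √(-32819 + (17*(√(2 + 1)*(7 - 1*1)))*29) = √(-32819 + (17*(√3*(7 - 1)))*29) = √(-32819 + (17*(√3*6))*29) = √(-32819 + (17*(6*√3))*29) = √(-32819 + (102*√3)*29) = √(-32819 + 2958*√3)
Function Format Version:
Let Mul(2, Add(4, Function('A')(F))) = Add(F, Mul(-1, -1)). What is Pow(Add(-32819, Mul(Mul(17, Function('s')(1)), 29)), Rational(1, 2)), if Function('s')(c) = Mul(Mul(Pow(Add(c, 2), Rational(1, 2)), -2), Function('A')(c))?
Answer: Pow(Add(-32819, Mul(2958, Pow(3, Rational(1, 2)))), Rational(1, 2)) ≈ Mul(166.42, I)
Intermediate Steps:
Function('A')(F) = Add(Rational(-7, 2), Mul(Rational(1, 2), F)) (Function('A')(F) = Add(-4, Mul(Rational(1, 2), Add(F, Mul(-1, -1)))) = Add(-4, Mul(Rational(1, 2), Add(F, 1))) = Add(-4, Mul(Rational(1, 2), Add(1, F))) = Add(-4, Add(Rational(1, 2), Mul(Rational(1, 2), F))) = Add(Rational(-7, 2), Mul(Rational(1, 2), F)))
Function('s')(c) = Mul(-2, Pow(Add(2, c), Rational(1, 2)), Add(Rational(-7, 2), Mul(Rational(1, 2), c))) (Function('s')(c) = Mul(Mul(Pow(Add(c, 2), Rational(1, 2)), -2), Add(Rational(-7, 2), Mul(Rational(1, 2), c))) = Mul(Mul(Pow(Add(2, c), Rational(1, 2)), -2), Add(Rational(-7, 2), Mul(Rational(1, 2), c))) = Mul(Mul(-2, Pow(Add(2, c), Rational(1, 2))), Add(Rational(-7, 2), Mul(Rational(1, 2), c))) = Mul(-2, Pow(Add(2, c), Rational(1, 2)), Add(Rational(-7, 2), Mul(Rational(1, 2), c))))
Pow(Add(-32819, Mul(Mul(17, Function('s')(1)), 29)), Rational(1, 2)) = Pow(Add(-32819, Mul(Mul(17, Mul(Pow(Add(2, 1), Rational(1, 2)), Add(7, Mul(-1, 1)))), 29)), Rational(1, 2)) = Pow(Add(-32819, Mul(Mul(17, Mul(Pow(3, Rational(1, 2)), Add(7, -1))), 29)), Rational(1, 2)) = Pow(Add(-32819, Mul(Mul(17, Mul(Pow(3, Rational(1, 2)), 6)), 29)), Rational(1, 2)) = Pow(Add(-32819, Mul(Mul(17, Mul(6, Pow(3, Rational(1, 2)))), 29)), Rational(1, 2)) = Pow(Add(-32819, Mul(Mul(102, Pow(3, Rational(1, 2))), 29)), Rational(1, 2)) = Pow(Add(-32819, Mul(2958, Pow(3, Rational(1, 2)))), Rational(1, 2))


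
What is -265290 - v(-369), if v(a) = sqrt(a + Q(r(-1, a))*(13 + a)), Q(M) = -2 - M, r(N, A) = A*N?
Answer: -265290 - sqrt(131707) ≈ -2.6565e+5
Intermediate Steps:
v(a) = sqrt(a + (-2 + a)*(13 + a)) (v(a) = sqrt(a + (-2 - a*(-1))*(13 + a)) = sqrt(a + (-2 - (-1)*a)*(13 + a)) = sqrt(a + (-2 + a)*(13 + a)))
-265290 - v(-369) = -265290 - sqrt(-26 + (-369)**2 + 12*(-369)) = -265290 - sqrt(-26 + 136161 - 4428) = -265290 - sqrt(131707)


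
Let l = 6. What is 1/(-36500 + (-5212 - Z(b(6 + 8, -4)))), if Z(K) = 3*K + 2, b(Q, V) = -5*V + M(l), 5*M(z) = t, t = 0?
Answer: -1/41774 ≈ -2.3938e-5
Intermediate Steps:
M(z) = 0 (M(z) = (⅕)*0 = 0)
b(Q, V) = -5*V (b(Q, V) = -5*V + 0 = -5*V)
Z(K) = 2 + 3*K
1/(-36500 + (-5212 - Z(b(6 + 8, -4)))) = 1/(-36500 + (-5212 - (2 + 3*(-5*(-4))))) = 1/(-36500 + (-5212 - (2 + 3*20))) = 1/(-36500 + (-5212 - (2 + 60))) = 1/(-36500 + (-5212 - 1*62)) = 1/(-36500 + (-5212 - 62)) = 1/(-36500 - 5274) = 1/(-41774) = -1/41774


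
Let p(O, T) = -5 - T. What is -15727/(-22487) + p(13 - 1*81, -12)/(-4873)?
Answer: 76480262/109579151 ≈ 0.69795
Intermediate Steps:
-15727/(-22487) + p(13 - 1*81, -12)/(-4873) = -15727/(-22487) + (-5 - 1*(-12))/(-4873) = -15727*(-1/22487) + (-5 + 12)*(-1/4873) = 15727/22487 + 7*(-1/4873) = 15727/22487 - 7/4873 = 76480262/109579151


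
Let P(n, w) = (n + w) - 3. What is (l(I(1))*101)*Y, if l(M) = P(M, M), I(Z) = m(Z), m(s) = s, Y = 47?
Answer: -4747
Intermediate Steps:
I(Z) = Z
P(n, w) = -3 + n + w
l(M) = -3 + 2*M (l(M) = -3 + M + M = -3 + 2*M)
(l(I(1))*101)*Y = ((-3 + 2*1)*101)*47 = ((-3 + 2)*101)*47 = -1*101*47 = -101*47 = -4747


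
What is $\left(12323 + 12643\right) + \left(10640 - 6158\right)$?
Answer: $29448$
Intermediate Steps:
$\left(12323 + 12643\right) + \left(10640 - 6158\right) = 24966 + 4482 = 29448$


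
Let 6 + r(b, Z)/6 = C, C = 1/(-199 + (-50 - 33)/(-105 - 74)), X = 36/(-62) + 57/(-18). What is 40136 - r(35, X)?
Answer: 237938935/5923 ≈ 40172.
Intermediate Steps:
X = -697/186 (X = 36*(-1/62) + 57*(-1/18) = -18/31 - 19/6 = -697/186 ≈ -3.7473)
C = -179/35538 (C = 1/(-199 - 83/(-179)) = 1/(-199 - 83*(-1/179)) = 1/(-199 + 83/179) = 1/(-35538/179) = -179/35538 ≈ -0.0050369)
r(b, Z) = -213407/5923 (r(b, Z) = -36 + 6*(-179/35538) = -36 - 179/5923 = -213407/5923)
40136 - r(35, X) = 40136 - 1*(-213407/5923) = 40136 + 213407/5923 = 237938935/5923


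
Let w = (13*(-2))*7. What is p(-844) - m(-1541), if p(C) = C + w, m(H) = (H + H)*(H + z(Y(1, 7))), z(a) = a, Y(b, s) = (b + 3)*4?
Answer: -4701076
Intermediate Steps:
w = -182 (w = -26*7 = -182)
Y(b, s) = 12 + 4*b (Y(b, s) = (3 + b)*4 = 12 + 4*b)
m(H) = 2*H*(16 + H) (m(H) = (H + H)*(H + (12 + 4*1)) = (2*H)*(H + (12 + 4)) = (2*H)*(H + 16) = (2*H)*(16 + H) = 2*H*(16 + H))
p(C) = -182 + C (p(C) = C - 182 = -182 + C)
p(-844) - m(-1541) = (-182 - 844) - 2*(-1541)*(16 - 1541) = -1026 - 2*(-1541)*(-1525) = -1026 - 1*4700050 = -1026 - 4700050 = -4701076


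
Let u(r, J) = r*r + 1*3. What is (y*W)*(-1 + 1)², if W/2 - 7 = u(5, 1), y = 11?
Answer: 0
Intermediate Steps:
u(r, J) = 3 + r² (u(r, J) = r² + 3 = 3 + r²)
W = 70 (W = 14 + 2*(3 + 5²) = 14 + 2*(3 + 25) = 14 + 2*28 = 14 + 56 = 70)
(y*W)*(-1 + 1)² = (11*70)*(-1 + 1)² = 770*0² = 770*0 = 0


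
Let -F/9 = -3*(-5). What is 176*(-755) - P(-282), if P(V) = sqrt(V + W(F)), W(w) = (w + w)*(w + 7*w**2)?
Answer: -132880 - I*sqrt(34409082) ≈ -1.3288e+5 - 5865.9*I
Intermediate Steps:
F = -135 (F = -(-27)*(-5) = -9*15 = -135)
W(w) = 2*w*(w + 7*w**2) (W(w) = (2*w)*(w + 7*w**2) = 2*w*(w + 7*w**2))
P(V) = sqrt(-34408800 + V) (P(V) = sqrt(V + (-135)**2*(2 + 14*(-135))) = sqrt(V + 18225*(2 - 1890)) = sqrt(V + 18225*(-1888)) = sqrt(V - 34408800) = sqrt(-34408800 + V))
176*(-755) - P(-282) = 176*(-755) - sqrt(-34408800 - 282) = -132880 - sqrt(-34409082) = -132880 - I*sqrt(34409082)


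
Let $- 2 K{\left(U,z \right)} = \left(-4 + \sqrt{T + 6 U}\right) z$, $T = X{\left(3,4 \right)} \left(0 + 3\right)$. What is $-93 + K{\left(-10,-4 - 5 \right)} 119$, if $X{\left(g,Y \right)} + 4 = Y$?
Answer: $-2235 + 1071 i \sqrt{15} \approx -2235.0 + 4148.0 i$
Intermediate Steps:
$X{\left(g,Y \right)} = -4 + Y$
$T = 0$ ($T = \left(-4 + 4\right) \left(0 + 3\right) = 0 \cdot 3 = 0$)
$K{\left(U,z \right)} = - \frac{z \left(-4 + \sqrt{6} \sqrt{U}\right)}{2}$ ($K{\left(U,z \right)} = - \frac{\left(-4 + \sqrt{0 + 6 U}\right) z}{2} = - \frac{\left(-4 + \sqrt{6 U}\right) z}{2} = - \frac{\left(-4 + \sqrt{6} \sqrt{U}\right) z}{2} = - \frac{z \left(-4 + \sqrt{6} \sqrt{U}\right)}{2}$)
$-93 + K{\left(-10,-4 - 5 \right)} 119 = -93 + \frac{\left(-4 - 5\right) \left(4 - \sqrt{6} \sqrt{-10}\right)}{2} \cdot 119 = -93 + \frac{\left(-4 - 5\right) \left(4 - \sqrt{6} i \sqrt{10}\right)}{2} \cdot 119 = -93 + \frac{1}{2} \left(-9\right) \left(4 - 2 i \sqrt{15}\right) 119 = -93 + \left(-18 + 9 i \sqrt{15}\right) 119 = -93 - \left(2142 - 1071 i \sqrt{15}\right) = -2235 + 1071 i \sqrt{15}$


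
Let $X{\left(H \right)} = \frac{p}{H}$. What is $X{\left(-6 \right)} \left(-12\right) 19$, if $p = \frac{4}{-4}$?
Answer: $-38$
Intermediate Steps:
$p = -1$ ($p = 4 \left(- \frac{1}{4}\right) = -1$)
$X{\left(H \right)} = - \frac{1}{H}$
$X{\left(-6 \right)} \left(-12\right) 19 = - \frac{1}{-6} \left(-12\right) 19 = \left(-1\right) \left(- \frac{1}{6}\right) \left(-12\right) 19 = \frac{1}{6} \left(-12\right) 19 = \left(-2\right) 19 = -38$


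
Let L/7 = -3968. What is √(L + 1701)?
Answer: 5*I*√1043 ≈ 161.48*I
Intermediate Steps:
L = -27776 (L = 7*(-3968) = -27776)
√(L + 1701) = √(-27776 + 1701) = √(-26075) = 5*I*√1043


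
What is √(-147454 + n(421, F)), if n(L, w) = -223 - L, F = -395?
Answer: I*√148098 ≈ 384.83*I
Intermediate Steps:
√(-147454 + n(421, F)) = √(-147454 + (-223 - 1*421)) = √(-147454 + (-223 - 421)) = √(-147454 - 644) = √(-148098) = I*√148098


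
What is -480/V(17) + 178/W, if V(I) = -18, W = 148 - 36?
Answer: 4747/168 ≈ 28.256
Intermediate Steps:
W = 112
-480/V(17) + 178/W = -480/(-18) + 178/112 = -480*(-1/18) + 178*(1/112) = 80/3 + 89/56 = 4747/168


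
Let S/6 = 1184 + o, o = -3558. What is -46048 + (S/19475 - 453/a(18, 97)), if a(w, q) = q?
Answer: -86998329443/1889075 ≈ -46053.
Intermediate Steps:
S = -14244 (S = 6*(1184 - 3558) = 6*(-2374) = -14244)
-46048 + (S/19475 - 453/a(18, 97)) = -46048 + (-14244/19475 - 453/97) = -46048 - 10203843/1889075 = -86998329443/1889075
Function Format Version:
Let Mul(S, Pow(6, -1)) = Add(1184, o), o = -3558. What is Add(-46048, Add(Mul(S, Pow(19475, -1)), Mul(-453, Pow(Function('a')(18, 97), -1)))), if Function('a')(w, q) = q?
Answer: Rational(-86998329443, 1889075) ≈ -46053.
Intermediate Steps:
S = -14244 (S = Mul(6, Add(1184, -3558)) = Mul(6, -2374) = -14244)
Add(-46048, Add(Mul(S, Pow(19475, -1)), Mul(-453, Pow(Function('a')(18, 97), -1)))) = Add(-46048, Add(Mul(-14244, Pow(19475, -1)), Mul(-453, Pow(97, -1)))) = Add(-46048, Add(Mul(-14244, Rational(1, 19475)), Mul(-453, Rational(1, 97)))) = Add(-46048, Add(Rational(-14244, 19475), Rational(-453, 97))) = Add(-46048, Rational(-10203843, 1889075)) = Rational(-86998329443, 1889075)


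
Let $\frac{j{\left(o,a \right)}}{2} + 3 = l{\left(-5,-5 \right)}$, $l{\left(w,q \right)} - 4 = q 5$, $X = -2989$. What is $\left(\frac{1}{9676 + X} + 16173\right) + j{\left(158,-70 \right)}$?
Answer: $\frac{107827876}{6687} \approx 16125.0$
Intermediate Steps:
$l{\left(w,q \right)} = 4 + 5 q$ ($l{\left(w,q \right)} = 4 + q 5 = 4 + 5 q$)
$j{\left(o,a \right)} = -48$ ($j{\left(o,a \right)} = -6 + 2 \left(4 + 5 \left(-5\right)\right) = -6 + 2 \left(4 - 25\right) = -6 + 2 \left(-21\right) = -6 - 42 = -48$)
$\left(\frac{1}{9676 + X} + 16173\right) + j{\left(158,-70 \right)} = \left(\frac{1}{9676 - 2989} + 16173\right) - 48 = \left(\frac{1}{6687} + 16173\right) - 48 = \frac{108148852}{6687} - 48 = \frac{107827876}{6687}$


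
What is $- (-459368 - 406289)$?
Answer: $865657$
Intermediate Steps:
$- (-459368 - 406289) = \left(-1\right) \left(-865657\right) = 865657$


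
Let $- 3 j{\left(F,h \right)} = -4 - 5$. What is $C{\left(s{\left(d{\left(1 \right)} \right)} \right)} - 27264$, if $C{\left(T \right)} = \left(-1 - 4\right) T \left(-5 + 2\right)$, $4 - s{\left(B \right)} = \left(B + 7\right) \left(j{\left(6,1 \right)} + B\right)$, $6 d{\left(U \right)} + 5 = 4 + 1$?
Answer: $-27519$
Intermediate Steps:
$j{\left(F,h \right)} = 3$ ($j{\left(F,h \right)} = - \frac{-4 - 5}{3} = \left(- \frac{1}{3}\right) \left(-9\right) = 3$)
$d{\left(U \right)} = 0$ ($d{\left(U \right)} = - \frac{5}{6} + \frac{4 + 1}{6} = - \frac{5}{6} + \frac{1}{6} \cdot 5 = - \frac{5}{6} + \frac{5}{6} = 0$)
$s{\left(B \right)} = 4 - \left(3 + B\right) \left(7 + B\right)$ ($s{\left(B \right)} = 4 - \left(B + 7\right) \left(3 + B\right) = 4 - \left(7 + B\right) \left(3 + B\right) = 4 - \left(3 + B\right) \left(7 + B\right)$)
$C{\left(T \right)} = 15 T$ ($C{\left(T \right)} = - 5 T \left(-3\right) = - 5 \left(- 3 T\right) = 15 T$)
$C{\left(s{\left(d{\left(1 \right)} \right)} \right)} - 27264 = 15 \left(-17 - 0^{2} - 0\right) - 27264 = 15 \left(-17 - 0 + 0\right) - 27264 = 15 \left(-17 + 0 + 0\right) - 27264 = 15 \left(-17\right) - 27264 = -255 - 27264 = -27519$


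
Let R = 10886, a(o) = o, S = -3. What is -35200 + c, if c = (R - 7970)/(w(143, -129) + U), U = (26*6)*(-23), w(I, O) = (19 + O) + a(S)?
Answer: -130278116/3701 ≈ -35201.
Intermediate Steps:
w(I, O) = 16 + O (w(I, O) = (19 + O) - 3 = 16 + O)
U = -3588 (U = 156*(-23) = -3588)
c = -2916/3701 (c = (10886 - 7970)/((16 - 129) - 3588) = 2916/(-113 - 3588) = 2916/(-3701) = 2916*(-1/3701) = -2916/3701 ≈ -0.78790)
-35200 + c = -35200 - 2916/3701 = -130278116/3701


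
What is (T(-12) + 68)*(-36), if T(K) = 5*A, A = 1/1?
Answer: -2628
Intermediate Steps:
A = 1
T(K) = 5 (T(K) = 5*1 = 5)
(T(-12) + 68)*(-36) = (5 + 68)*(-36) = 73*(-36) = -2628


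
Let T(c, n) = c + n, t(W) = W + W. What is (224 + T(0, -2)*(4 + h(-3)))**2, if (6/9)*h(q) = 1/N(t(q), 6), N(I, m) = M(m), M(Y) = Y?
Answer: 185761/4 ≈ 46440.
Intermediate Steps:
t(W) = 2*W
N(I, m) = m
h(q) = 1/4 (h(q) = (3/2)/6 = (3/2)*(1/6) = 1/4)
(224 + T(0, -2)*(4 + h(-3)))**2 = (224 + (0 - 2)*(4 + 1/4))**2 = (224 - 2*17/4)**2 = (224 - 17/2)**2 = (431/2)**2 = 185761/4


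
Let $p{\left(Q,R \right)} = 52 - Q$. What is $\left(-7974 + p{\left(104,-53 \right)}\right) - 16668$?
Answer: $-24694$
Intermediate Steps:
$\left(-7974 + p{\left(104,-53 \right)}\right) - 16668 = \left(-7974 + \left(52 - 104\right)\right) - 16668 = \left(-7974 - 52\right) - 16668 = -8026 - 16668 = -24694$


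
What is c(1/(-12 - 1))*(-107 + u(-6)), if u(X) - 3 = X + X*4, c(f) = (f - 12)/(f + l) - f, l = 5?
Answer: 132459/416 ≈ 318.41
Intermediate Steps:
c(f) = -f + (-12 + f)/(5 + f) (c(f) = (f - 12)/(f + 5) - f = (-12 + f)/(5 + f) - f = -f + (-12 + f)/(5 + f))
u(X) = 3 + 5*X (u(X) = 3 + (X + X*4) = 3 + (X + 4*X) = 3 + 5*X)
c(1/(-12 - 1))*(-107 + u(-6)) = ((-12 - (1/(-12 - 1))**2 - 4/(-12 - 1))/(5 + 1/(-12 - 1)))*(-107 + (3 + 5*(-6))) = ((-12 - (1/(-13))**2 - 4/(-13))/(5 + 1/(-13)))*(-107 + (3 - 30)) = ((-12 - (-1/13)**2 - 4*(-1/13))/(5 - 1/13))*(-107 - 27) = ((-12 - 1*1/169 + 4/13)/(64/13))*(-134) = (13*(-12 - 1/169 + 4/13)/64)*(-134) = ((13/64)*(-1977/169))*(-134) = -1977/832*(-134) = 132459/416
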